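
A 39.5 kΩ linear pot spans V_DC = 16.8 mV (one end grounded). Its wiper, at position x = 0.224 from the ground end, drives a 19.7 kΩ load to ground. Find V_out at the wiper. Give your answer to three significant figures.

Lower segment x·R_p = 8.848 kΩ; upper segment (1−x)·R_p = 30.65 kΩ.
R_L loads the lower segment: effective lower R = 6.106 kΩ.
Loaded-divider output: V_out = 16.8 × 0.1661 = 2.791 mV.

V_out ≈ 2.79 mV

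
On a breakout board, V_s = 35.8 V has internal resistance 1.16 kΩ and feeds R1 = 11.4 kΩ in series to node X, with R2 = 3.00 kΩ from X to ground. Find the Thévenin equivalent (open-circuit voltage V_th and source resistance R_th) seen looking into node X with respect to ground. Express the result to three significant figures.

V_th ≈ 6.90 V, R_th ≈ 2.42 kΩ

R1' = 1.16 + 11.4 = 12.56 kΩ (source resistance + R1).
With X open, the divider is unloaded: V_th = 35.8 × 3.00/15.56 = 6.902 V.
Looking into X with the source shorted: R_th = R1'·R2/(R1'+R2) = 12.56 × 3.00/15.56 = 2.422 kΩ.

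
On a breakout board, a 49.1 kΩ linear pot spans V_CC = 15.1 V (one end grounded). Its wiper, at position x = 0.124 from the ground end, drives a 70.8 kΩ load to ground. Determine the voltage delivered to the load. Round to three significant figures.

V_out ≈ 1.74 V

The pot divides into 43.01 kΩ above the wiper and 6.088 kΩ below.
Lower segment in parallel with the load: 6.088 ‖ 70.8 = 5.606 kΩ.
Loaded-divider output: V_out = 15.1 × 0.1153 = 1.741 V.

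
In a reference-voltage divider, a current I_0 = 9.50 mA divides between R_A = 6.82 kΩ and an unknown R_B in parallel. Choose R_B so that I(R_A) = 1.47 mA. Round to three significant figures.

R_B ≈ 1.25 kΩ

In a two-way split, I_A/I_0 = R_B/(R_A + R_B).
With f = 0.1547, R_B = R_A · f/(1−f) = 6.82 × 0.1831 = 1.248 kΩ.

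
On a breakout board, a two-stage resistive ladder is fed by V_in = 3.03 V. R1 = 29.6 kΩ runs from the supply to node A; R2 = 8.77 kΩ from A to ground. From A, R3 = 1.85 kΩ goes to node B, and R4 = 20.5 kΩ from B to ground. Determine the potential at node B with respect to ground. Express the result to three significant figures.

Looking into the second stage from A: R3 + R4 = 22.35 kΩ appears in parallel with R2.
R2 ‖ (R3+R4) = 6.299 kΩ.
So V_A = 3.03 × 0.1755 = 0.5316 V.
Then the unloaded second divider: V_B = V_A × R4/(R3+R4) = 0.5316 × 0.9172 = 0.4876 V.

V_B ≈ 0.488 V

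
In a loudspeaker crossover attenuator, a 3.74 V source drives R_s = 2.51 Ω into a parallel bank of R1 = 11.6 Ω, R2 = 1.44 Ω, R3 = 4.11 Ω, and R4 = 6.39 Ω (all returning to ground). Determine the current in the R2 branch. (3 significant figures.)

Parallel bank: R_p = 1/(1/11.6 + 1/1.44 + 1/4.11 + 1/6.39) = 0.8471 Ω.
Node voltage V_A = V_s · R_p/(R_s + R_p) = 3.74 × 0.2523 = 0.9437 V.
Branch current I = V_A/R2 = 0.9437/1.44 = 0.6554 A.

I ≈ 0.655 A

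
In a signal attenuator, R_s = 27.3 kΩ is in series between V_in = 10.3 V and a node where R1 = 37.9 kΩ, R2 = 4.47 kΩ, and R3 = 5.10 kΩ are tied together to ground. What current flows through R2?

I ≈ 0.175 mA

Equivalent of the parallel group: R_p = 2.241 kΩ.
Node voltage V_A = V_in · R_p/(R_s + R_p) = 10.3 × 0.07587 = 0.7814 V.
Branch current I = V_A/R2 = 0.7814/4.47 = 0.1748 mA.
(Check via current divider: I_total = 0.3487 mA; share G_k/ΣG = 0.5014 → same result.)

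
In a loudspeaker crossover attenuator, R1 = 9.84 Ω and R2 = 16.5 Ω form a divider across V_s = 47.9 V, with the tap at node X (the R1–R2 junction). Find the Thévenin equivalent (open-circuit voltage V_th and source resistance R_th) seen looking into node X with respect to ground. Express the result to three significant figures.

V_th ≈ 30.0 V, R_th ≈ 6.16 Ω

With X open, the divider is unloaded: V_th = 47.9 × 16.5/26.34 = 30.01 V.
Zeroing V_s shorts the top of R1 to ground, so R_th = R1 ‖ R2 = 6.164 Ω.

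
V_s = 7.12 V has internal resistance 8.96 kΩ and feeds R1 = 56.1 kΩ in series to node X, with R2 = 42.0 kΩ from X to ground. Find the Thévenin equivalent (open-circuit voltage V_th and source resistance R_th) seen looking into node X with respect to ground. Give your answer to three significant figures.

R1' = 8.96 + 56.1 = 65.06 kΩ (source resistance + R1).
V_th is the unloaded tap voltage: V_s · R2/(R1'+R2) = 7.12 × 0.3923 = 2.793 V.
With V_s suppressed (replaced by a short), R_th = R1' ‖ R2 = (65.06 × 42.0)/(65.06 + 42.0) = 25.52 kΩ.

V_th ≈ 2.79 V, R_th ≈ 25.5 kΩ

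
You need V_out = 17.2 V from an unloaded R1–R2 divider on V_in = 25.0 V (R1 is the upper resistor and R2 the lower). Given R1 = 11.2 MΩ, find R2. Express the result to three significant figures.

V_out/V_in = R2/(R1+R2) = 0.6880.
R2 = R1 · 0.6880/(1 − 0.6880) = 24.70 MΩ.

R2 ≈ 24.7 MΩ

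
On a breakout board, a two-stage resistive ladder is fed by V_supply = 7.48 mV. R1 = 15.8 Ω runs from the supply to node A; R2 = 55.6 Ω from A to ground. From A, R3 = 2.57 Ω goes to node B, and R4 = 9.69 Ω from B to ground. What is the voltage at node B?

V_B ≈ 2.30 mV

Looking into the second stage from A: R3 + R4 = 12.26 Ω appears in parallel with R2.
Effective lower resistance at A: R2 ‖ 12.26 = 10.05 Ω.
First divider: V_A = V_supply · 10.05/(15.8 + 10.05) = 2.907 mV.
V_B = V_A × 0.7904 = 2.298 mV.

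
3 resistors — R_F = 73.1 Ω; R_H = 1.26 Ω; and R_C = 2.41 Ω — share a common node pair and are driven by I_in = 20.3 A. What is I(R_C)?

ΣG = 1/73.1 + 1/1.26 + 1/2.41 = 1.222.
R_C takes the fraction G_k/ΣG = 0.4149/1.222 = 0.3395, so I = 20.3 × 0.3395 = 6.891 A.

I ≈ 6.89 A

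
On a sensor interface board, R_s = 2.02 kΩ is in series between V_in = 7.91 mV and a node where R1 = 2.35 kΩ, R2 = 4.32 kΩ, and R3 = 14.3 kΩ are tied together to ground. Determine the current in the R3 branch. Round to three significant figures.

I ≈ 0.224 µA

Equivalent of the parallel group: R_p = 1.376 kΩ.
Node voltage V_A = V_in · R_p/(R_s + R_p) = 7.91 × 0.4051 = 3.204 mV.
I(R3) = V_A / R3 = 3.204/14.3 = 0.2241 µA.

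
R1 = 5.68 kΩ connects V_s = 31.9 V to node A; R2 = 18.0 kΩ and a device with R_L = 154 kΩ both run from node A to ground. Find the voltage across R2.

First combine the lower leg with the load: R2 ‖ R_L = 16.12 kΩ.
Voltage divider with the loaded lower leg: V_out = 31.9 × 16.12/(5.68 + 16.12) = 31.9 × 0.7394 = 23.59 V.

V_out ≈ 23.6 V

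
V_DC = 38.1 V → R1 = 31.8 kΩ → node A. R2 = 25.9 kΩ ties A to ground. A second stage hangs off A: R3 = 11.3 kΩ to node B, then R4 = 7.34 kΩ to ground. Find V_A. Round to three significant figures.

Looking into the second stage from A: R3 + R4 = 18.64 kΩ appears in parallel with R2.
Effective lower resistance at A: R2 ‖ 18.64 = 10.84 kΩ.
V_A = 38.1 × 10.84/(31.8 + 10.84) = 9.685 V.

V_A ≈ 9.69 V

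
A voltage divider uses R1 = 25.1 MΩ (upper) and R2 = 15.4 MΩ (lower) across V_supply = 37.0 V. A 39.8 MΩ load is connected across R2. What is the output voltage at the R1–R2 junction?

V_out ≈ 11.3 V

The load sits in parallel with R2, giving an effective lower resistance R2' = R2·R_L/(R2+R_L) = 11.10 MΩ.
Voltage divider with the loaded lower leg: V_out = 37.0 × 11.10/(25.1 + 11.10) = 37.0 × 0.3067 = 11.35 V.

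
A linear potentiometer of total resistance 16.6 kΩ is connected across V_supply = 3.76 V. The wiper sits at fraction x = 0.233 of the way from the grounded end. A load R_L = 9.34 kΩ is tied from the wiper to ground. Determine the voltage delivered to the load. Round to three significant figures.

V_out ≈ 0.665 V

The pot divides into 12.73 kΩ above the wiper and 3.868 kΩ below.
R_L loads the lower segment: effective lower R = 2.735 kΩ.
Then V_out = V_supply · 2.735/(12.73 + 2.735) = 0.6649 V.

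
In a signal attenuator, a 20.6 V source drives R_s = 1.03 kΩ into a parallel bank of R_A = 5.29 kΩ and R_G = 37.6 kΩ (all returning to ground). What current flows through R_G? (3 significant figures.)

I ≈ 0.448 mA

Parallel bank: R_p = 1/(1/5.29 + 1/37.6) = 4.638 kΩ.
V_A by voltage divider: V_A = 20.6 × 4.638/(1.03 + 4.638) = 16.86 V.
Branch current I = V_A/R_G = 16.86/37.6 = 0.4483 mA.
(Equivalently: I_total = 3.635 mA, then current-divider fraction G_k/ΣG = 0.1233.)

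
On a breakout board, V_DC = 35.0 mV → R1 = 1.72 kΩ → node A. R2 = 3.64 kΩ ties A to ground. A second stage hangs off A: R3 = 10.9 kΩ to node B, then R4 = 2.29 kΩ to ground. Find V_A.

Node A sees R2 in parallel with the series input of stage 2, R3 + R4 = 13.19 kΩ.
Effective lower resistance at A: R2 ‖ 13.19 = 2.853 kΩ.
First divider: V_A = V_DC · 2.853/(1.72 + 2.853) = 21.84 mV.

V_A ≈ 21.8 mV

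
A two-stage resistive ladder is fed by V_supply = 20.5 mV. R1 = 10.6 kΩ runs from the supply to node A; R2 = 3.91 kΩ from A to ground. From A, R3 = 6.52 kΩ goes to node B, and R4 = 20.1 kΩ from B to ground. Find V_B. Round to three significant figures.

V_B ≈ 3.77 mV

Node A sees R2 in parallel with the series input of stage 2, R3 + R4 = 26.62 kΩ.
R2 ‖ (R3+R4) = 3.409 kΩ.
First divider: V_A = V_supply · 3.409/(10.6 + 3.409) = 4.989 mV.
V_B = V_A × 0.7551 = 3.767 mV.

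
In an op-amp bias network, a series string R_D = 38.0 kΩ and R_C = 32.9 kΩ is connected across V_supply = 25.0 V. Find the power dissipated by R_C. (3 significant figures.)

P ≈ 4.09 mW

The common current is I = 25.0/70.90 = 0.3526 mA.
V(R_C) = I·R = 11.60 V; P = V·I = 11.60 × 0.3526 = 4.091 mW.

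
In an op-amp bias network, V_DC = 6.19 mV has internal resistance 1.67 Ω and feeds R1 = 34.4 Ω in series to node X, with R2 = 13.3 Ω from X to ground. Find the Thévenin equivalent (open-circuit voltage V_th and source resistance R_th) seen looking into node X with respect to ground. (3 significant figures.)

V_th ≈ 1.67 mV, R_th ≈ 9.72 Ω

R1' = 1.67 + 34.4 = 36.07 Ω (source resistance + R1).
V_th is the unloaded tap voltage: V_DC · R2/(R1'+R2) = 6.19 × 0.2694 = 1.668 mV.
Looking into X with the source shorted: R_th = R1'·R2/(R1'+R2) = 36.07 × 13.3/49.37 = 9.717 Ω.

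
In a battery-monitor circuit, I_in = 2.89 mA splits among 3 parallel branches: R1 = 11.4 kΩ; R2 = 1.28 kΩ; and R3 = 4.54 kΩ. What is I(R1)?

I ≈ 0.233 mA

Conductances: ΣG = 1/11.4 + 1/1.28 + 1/4.54 = 1.089 (1/kΩ).
R1 takes the fraction G_k/ΣG = 0.08772/1.089 = 0.08053, so I = 2.89 × 0.08053 = 0.2327 mA.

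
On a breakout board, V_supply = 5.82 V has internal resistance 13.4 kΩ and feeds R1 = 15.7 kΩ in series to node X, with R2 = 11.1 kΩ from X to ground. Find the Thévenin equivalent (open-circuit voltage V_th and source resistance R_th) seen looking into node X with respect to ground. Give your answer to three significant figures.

V_th ≈ 1.61 V, R_th ≈ 8.04 kΩ

R1' = 13.4 + 15.7 = 29.10 kΩ (source resistance + R1).
V_th is the unloaded tap voltage: V_supply · R2/(R1'+R2) = 5.82 × 0.2761 = 1.607 V.
Zeroing V_supply shorts the top of R1' to ground, so R_th = R1' ‖ R2 = 8.035 kΩ.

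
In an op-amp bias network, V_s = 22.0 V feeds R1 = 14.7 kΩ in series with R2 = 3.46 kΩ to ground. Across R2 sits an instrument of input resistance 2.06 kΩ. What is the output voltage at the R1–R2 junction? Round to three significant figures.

V_out ≈ 1.78 V

The load sits in parallel with R2, giving an effective lower resistance R2' = R2·R_L/(R2+R_L) = 1.291 kΩ.
Then V_out = V_s · R2'/(R1 + R2') = 22.0 × 1.291/15.99 = 1.776 V.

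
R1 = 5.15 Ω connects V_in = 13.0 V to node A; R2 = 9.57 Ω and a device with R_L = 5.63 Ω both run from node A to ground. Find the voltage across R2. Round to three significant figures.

V_out ≈ 5.30 V

First combine the lower leg with the load: R2 ‖ R_L = 3.545 Ω.
Now apply the divider: V_out = 13.0 × 0.4077 = 5.300 V.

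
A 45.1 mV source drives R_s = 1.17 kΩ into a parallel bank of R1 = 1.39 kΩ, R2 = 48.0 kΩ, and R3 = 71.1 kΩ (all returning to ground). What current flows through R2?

Equivalent of the parallel group: R_p = 1.326 kΩ.
Node voltage V_A = V_CC · R_p/(R_s + R_p) = 45.1 × 0.5312 = 23.96 mV.
I(R2) = V_A / R2 = 23.96/48.0 = 0.4991 µA.

I ≈ 0.499 µA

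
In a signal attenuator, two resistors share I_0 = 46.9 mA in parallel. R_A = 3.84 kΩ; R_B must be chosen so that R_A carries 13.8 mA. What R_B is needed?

In a two-way split, I_A/I_0 = R_B/(R_A + R_B).
13.8/46.9 = R_B/(R_A + R_B) → R_B = R_A · (0.2942)/(1 − 0.2942) = 3.84 × 0.4169 = 1.601 kΩ.

R_B ≈ 1.60 kΩ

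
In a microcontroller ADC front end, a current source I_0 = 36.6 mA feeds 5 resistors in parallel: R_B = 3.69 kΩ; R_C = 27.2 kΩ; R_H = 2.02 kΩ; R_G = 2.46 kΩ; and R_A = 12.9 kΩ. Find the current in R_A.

I ≈ 2.20 mA

Conductances: ΣG = 1/3.69 + 1/27.2 + 1/2.02 + 1/2.46 + 1/12.9 = 1.287 (1/kΩ).
R_A takes the fraction G_k/ΣG = 0.07752/1.287 = 0.06024, so I = 36.6 × 0.06024 = 2.205 mA.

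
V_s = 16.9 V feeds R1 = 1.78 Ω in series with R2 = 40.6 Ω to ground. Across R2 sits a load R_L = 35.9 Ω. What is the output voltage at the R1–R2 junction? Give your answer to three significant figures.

First combine the lower leg with the load: R2 ‖ R_L = 19.05 Ω.
Then V_out = V_s · R2'/(R1 + R2') = 16.9 × 19.05/20.83 = 15.46 V.
(Unloaded it would be 16.2 V; the load pulls it down.)

V_out ≈ 15.5 V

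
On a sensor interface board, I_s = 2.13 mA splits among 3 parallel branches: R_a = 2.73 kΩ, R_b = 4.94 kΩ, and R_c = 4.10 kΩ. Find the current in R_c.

I ≈ 0.639 mA

Total conductance ΣG = 1/2.73 + 1/4.94 + 1/4.10 = 0.8126 (units of 1/kΩ).
By the current-divider rule, I = I_s · G_k/ΣG = 2.13 × 0.3001 = 0.6393 mA.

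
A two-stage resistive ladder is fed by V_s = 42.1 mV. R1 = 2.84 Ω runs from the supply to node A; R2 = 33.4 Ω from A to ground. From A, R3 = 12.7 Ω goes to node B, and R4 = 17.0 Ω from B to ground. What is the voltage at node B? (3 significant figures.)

V_B ≈ 20.4 mV

The second stage (R3 + R4 = 29.70 Ω) loads node A in parallel with R2.
R2 ‖ (R3+R4) = 15.72 Ω.
First divider: V_A = V_s · 15.72/(2.84 + 15.72) = 35.66 mV.
Then the unloaded second divider: V_B = V_A × R4/(R3+R4) = 35.66 × 0.5724 = 20.41 mV.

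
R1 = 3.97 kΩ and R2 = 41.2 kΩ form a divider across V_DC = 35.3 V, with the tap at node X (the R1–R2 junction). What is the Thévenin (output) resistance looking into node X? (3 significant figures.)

R_th ≈ 3.62 kΩ

Looking into X with the source shorted: R_th = R1·R2/(R1+R2) = 3.970 × 41.2/45.17 = 3.621 kΩ.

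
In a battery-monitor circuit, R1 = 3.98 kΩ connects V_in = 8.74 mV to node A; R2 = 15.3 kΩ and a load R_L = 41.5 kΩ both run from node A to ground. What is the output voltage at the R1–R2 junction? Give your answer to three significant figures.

V_out ≈ 6.45 mV

The load sits in parallel with R2, giving an effective lower resistance R2' = R2·R_L/(R2+R_L) = 11.18 kΩ.
Now apply the divider: V_out = 8.74 × 0.7374 = 6.445 mV.
(Unloaded it would be 6.94 mV; the load pulls it down.)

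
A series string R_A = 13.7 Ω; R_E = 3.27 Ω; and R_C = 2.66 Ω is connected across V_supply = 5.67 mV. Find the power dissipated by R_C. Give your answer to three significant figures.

P ≈ 0.222 µW

Series current I = V_supply/ΣR = 5.67/19.63 = 0.2888 mA.
P(R_C) = I²·R_C = (0.2888)² × 2.66 = 0.2219 µW.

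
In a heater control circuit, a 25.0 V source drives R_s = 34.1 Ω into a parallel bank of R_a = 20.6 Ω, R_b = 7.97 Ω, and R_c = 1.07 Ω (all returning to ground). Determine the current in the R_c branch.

I ≈ 0.602 A

Equivalent of the parallel group: R_p = 0.9020 Ω.
Node voltage V_A = V_supply · R_p/(R_s + R_p) = 25.0 × 0.02577 = 0.6443 V.
I(R_c) = V_A / R_c = 0.6443/1.07 = 0.6021 A.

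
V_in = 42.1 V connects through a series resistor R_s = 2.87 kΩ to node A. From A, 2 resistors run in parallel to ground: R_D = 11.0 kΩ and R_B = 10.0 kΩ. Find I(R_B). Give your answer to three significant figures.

Parallel bank: R_p = 1/(1/11.0 + 1/10.0) = 5.238 kΩ.
V_A by voltage divider: V_A = 42.1 × 5.238/(2.87 + 5.238) = 27.20 V.
Branch current I = V_A/R_B = 27.20/10.0 = 2.720 mA.

I ≈ 2.72 mA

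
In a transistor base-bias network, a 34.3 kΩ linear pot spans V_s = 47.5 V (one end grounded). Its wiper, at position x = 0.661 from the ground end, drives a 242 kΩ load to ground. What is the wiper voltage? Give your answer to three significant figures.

Split the track: R_lower = x·R_p = 22.67 kΩ, R_upper = (1−x)·R_p = 11.63 kΩ.
Lower segment in parallel with the load: 22.67 ‖ 242 = 20.73 kΩ.
V_out = 47.5 × 20.73/(11.63 + 20.73) = 30.43 V.
(Unloaded: V_out = x·V_s = 31.4 V.)

V_out ≈ 30.4 V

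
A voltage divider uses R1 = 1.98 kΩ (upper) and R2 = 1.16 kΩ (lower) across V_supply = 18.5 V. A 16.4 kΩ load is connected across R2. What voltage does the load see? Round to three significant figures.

V_out ≈ 6.54 V

R2 ‖ R_L = (1.16 × 16.4)/(1.16 + 16.4) = 1.083 kΩ.
Then V_out = V_supply · R2'/(R1 + R2') = 18.5 × 1.083/3.063 = 6.543 V.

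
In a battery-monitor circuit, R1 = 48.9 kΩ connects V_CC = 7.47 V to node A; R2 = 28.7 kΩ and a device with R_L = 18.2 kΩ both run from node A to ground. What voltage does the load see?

The load sits in parallel with R2, giving an effective lower resistance R2' = R2·R_L/(R2+R_L) = 11.14 kΩ.
Voltage divider with the loaded lower leg: V_out = 7.47 × 11.14/(48.9 + 11.14) = 7.47 × 0.1855 = 1.386 V.

V_out ≈ 1.39 V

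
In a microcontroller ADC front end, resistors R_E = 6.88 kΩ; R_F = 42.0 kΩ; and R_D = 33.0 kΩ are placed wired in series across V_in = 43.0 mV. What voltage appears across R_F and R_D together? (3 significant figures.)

V ≈ 39.4 mV

ΣR = 6.88 + 42.0 + 33.0 = 81.88 kΩ.
R_{R_F..R_D} = 42.0 + 33.0 = 75.00 kΩ.
V = V_in · R/ΣR = 43.0 × 0.9160 = 39.39 mV.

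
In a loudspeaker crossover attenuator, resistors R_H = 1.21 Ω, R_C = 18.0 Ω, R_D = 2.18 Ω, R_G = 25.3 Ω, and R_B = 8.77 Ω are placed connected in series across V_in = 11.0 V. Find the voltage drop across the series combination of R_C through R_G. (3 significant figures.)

V ≈ 9.02 V

Total series resistance ΣR = 1.21 + 18.0 + 2.18 + 25.3 + 8.77 = 55.46 Ω.
R_{R_C..R_G} = 18.0 + 2.18 + 25.3 = 45.48 Ω.
By the voltage-divider rule, V = 11.0 × 45.48/55.46 = 9.021 V.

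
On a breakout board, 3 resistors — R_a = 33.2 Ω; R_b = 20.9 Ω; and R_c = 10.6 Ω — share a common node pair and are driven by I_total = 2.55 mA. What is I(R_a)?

I ≈ 0.446 mA

Total conductance ΣG = 1/33.2 + 1/20.9 + 1/10.6 = 0.1723 (units of 1/Ω).
R_a takes the fraction G_k/ΣG = 0.03012/0.1723 = 0.1748, so I = 2.55 × 0.1748 = 0.4458 mA.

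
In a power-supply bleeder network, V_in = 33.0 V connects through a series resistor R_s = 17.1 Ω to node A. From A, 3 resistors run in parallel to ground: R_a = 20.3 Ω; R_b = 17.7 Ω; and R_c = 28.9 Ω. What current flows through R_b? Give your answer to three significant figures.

Combine the parallel branches: R_p = (1/20.3 + 1/17.7 + 1/28.9)⁻¹ = 7.125 Ω.
V_A = 33.0 × 7.125/24.22 = 9.705 V.
I(R_b) = V_A / R_b = 9.705/17.7 = 0.5483 A.

I ≈ 0.548 A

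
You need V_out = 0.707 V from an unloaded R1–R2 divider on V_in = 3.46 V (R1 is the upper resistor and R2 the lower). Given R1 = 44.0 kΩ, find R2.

The divider ratio is R2/(R1+R2) = 0.707/3.46 = 0.2043.
R2 = R1 · 0.2043/(1 − 0.2043) = 11.30 kΩ.

R2 ≈ 11.3 kΩ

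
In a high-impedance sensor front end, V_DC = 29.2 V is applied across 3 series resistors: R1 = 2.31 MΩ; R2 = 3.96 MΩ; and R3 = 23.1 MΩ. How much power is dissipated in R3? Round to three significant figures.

P ≈ 22.8 µW

Series current I = V_DC/ΣR = 29.2/29.37 = 0.9942 µA.
V(R3) = I·R = 22.97 V; P = V·I = 22.97 × 0.9942 = 22.83 µW.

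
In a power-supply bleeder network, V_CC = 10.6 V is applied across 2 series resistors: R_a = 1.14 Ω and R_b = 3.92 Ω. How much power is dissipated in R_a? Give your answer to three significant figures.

P ≈ 5.00 W

Series current I = V_CC/ΣR = 10.6/5.060 = 2.095 A.
P = I²R = 4.388 × 1.14 = 5.003 W.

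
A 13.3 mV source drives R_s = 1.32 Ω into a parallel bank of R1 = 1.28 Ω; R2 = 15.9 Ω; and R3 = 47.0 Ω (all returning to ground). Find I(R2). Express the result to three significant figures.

Equivalent of the parallel group: R_p = 1.156 Ω.
V_A = 13.3 × 1.156/2.476 = 6.208 mV.
Branch current I = V_A/R2 = 6.208/15.9 = 0.3904 mA.
(Check via current divider: I_total = 5.373 mA; share G_k/ΣG = 0.07267 → same result.)

I ≈ 0.390 mA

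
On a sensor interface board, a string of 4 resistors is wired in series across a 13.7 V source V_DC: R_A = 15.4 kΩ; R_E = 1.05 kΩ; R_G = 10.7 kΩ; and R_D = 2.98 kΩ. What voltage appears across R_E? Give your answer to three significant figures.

V ≈ 0.477 V

ΣR = 15.4 + 1.05 + 10.7 + 2.98 = 30.13 kΩ.
V = V_DC · R/ΣR = 13.7 × 0.03485 = 0.4774 V.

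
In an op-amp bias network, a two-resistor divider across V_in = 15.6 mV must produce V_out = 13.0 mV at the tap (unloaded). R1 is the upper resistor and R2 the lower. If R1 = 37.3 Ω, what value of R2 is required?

R2 ≈ 187 Ω

V_out/V_in = R2/(R1+R2) = 0.8333.
Rearranging, R2 = R1·k/(1−k) = 37.3 × 5.000 = 186.5 Ω.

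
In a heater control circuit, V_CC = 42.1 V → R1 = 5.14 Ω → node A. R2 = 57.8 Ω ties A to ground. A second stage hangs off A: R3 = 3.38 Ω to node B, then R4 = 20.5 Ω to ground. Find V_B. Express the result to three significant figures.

Looking into the second stage from A: R3 + R4 = 23.88 Ω appears in parallel with R2.
Effective lower resistance at A: R2 ‖ 23.88 = 16.90 Ω.
So V_A = 42.1 × 0.7668 = 32.28 V.
Then the unloaded second divider: V_B = V_A × R4/(R3+R4) = 32.28 × 0.8585 = 27.71 V.

V_B ≈ 27.7 V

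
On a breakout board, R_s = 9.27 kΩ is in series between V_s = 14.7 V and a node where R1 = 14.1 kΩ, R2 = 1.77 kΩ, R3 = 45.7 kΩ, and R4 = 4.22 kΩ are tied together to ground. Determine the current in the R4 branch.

I ≈ 0.375 mA

Equivalent of the parallel group: R_p = 1.118 kΩ.
Node voltage V_A = V_s · R_p/(R_s + R_p) = 14.7 × 0.1076 = 1.582 V.
I(R4) = V_A / R4 = 1.582/4.22 = 0.3748 mA.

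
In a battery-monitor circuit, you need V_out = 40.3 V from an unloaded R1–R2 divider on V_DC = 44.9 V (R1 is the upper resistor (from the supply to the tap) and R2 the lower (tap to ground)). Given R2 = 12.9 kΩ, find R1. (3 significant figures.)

V_out/V_DC = R2/(R1+R2) = 0.8976.
So R1 = R2 · (V_DC/V_out − 1) = 12.9 × (44.9/40.3 − 1) = 12.9 × 0.1141 = 1.472 kΩ.

R1 ≈ 1.47 kΩ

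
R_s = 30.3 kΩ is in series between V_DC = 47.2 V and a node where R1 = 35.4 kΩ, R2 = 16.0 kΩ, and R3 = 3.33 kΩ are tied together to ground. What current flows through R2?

I ≈ 0.230 mA

Combine the parallel branches: R_p = (1/35.4 + 1/16.0 + 1/3.33)⁻¹ = 2.557 kΩ.
V_A = 47.2 × 2.557/32.86 = 3.674 V.
Branch current I = V_A/R2 = 3.674/16.0 = 0.2296 mA.
(Equivalently: I_total = 1.437 mA, then current-divider fraction G_k/ΣG = 0.1598.)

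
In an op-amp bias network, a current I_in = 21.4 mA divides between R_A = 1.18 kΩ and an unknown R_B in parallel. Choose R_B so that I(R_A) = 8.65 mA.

R_B ≈ 0.801 kΩ

In a two-way split, I_A/I_in = R_B/(R_A + R_B).
With f = 0.4042, R_B = R_A · f/(1−f) = 1.18 × 0.6784 = 0.8005 kΩ.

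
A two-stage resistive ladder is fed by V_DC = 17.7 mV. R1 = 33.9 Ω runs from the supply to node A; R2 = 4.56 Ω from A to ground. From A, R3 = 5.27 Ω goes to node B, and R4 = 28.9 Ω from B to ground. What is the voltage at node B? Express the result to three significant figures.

V_B ≈ 1.59 mV

Node A sees R2 in parallel with the series input of stage 2, R3 + R4 = 34.17 Ω.
Effective lower resistance at A: R2 ‖ 34.17 = 4.023 Ω.
V_A = 17.7 × 4.023/(33.9 + 4.023) = 1.878 mV.
V_B = V_A × 0.8458 = 1.588 mV.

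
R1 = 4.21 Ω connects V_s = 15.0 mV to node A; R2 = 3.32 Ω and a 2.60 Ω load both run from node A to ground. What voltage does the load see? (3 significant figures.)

The load sits in parallel with R2, giving an effective lower resistance R2' = R2·R_L/(R2+R_L) = 1.458 Ω.
Now apply the divider: V_out = 15.0 × 0.2572 = 3.859 mV.

V_out ≈ 3.86 mV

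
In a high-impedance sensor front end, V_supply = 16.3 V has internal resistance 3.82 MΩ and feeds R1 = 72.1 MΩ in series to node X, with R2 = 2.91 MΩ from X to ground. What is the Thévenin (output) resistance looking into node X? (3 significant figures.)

R1' = 3.82 + 72.1 = 75.92 MΩ (source resistance + R1).
Zeroing V_supply shorts the top of R1' to ground, so R_th = R1' ‖ R2 = 2.803 MΩ.

R_th ≈ 2.80 MΩ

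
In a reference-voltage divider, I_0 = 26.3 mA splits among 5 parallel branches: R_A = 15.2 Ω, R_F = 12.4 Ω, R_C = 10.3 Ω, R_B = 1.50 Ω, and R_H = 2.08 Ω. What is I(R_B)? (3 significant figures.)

I ≈ 12.6 mA

Conductances: ΣG = 1/15.2 + 1/12.4 + 1/10.3 + 1/1.50 + 1/2.08 = 1.391 (1/Ω).
By the current-divider rule, I = I_0 · G_k/ΣG = 26.3 × 0.4793 = 12.61 mA.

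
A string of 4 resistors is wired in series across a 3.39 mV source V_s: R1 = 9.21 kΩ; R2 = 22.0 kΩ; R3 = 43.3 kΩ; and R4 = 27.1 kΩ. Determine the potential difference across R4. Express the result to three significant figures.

V ≈ 0.904 mV

Total series resistance ΣR = 9.21 + 22.0 + 43.3 + 27.1 = 101.6 kΩ.
V = V_s · R/ΣR = 3.39 × 0.2667 = 0.9041 mV.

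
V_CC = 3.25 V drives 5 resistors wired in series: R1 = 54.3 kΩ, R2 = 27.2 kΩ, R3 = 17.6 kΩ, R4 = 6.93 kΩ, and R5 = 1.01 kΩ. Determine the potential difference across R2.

V ≈ 0.826 V

Total series resistance ΣR = 54.3 + 27.2 + 17.6 + 6.93 + 1.01 = 107.0 kΩ.
By the voltage-divider rule, V = 3.25 × 27.20/107.0 = 0.8259 V.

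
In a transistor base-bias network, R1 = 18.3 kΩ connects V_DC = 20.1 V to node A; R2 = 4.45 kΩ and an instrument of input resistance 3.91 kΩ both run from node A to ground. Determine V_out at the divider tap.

The load sits in parallel with R2, giving an effective lower resistance R2' = R2·R_L/(R2+R_L) = 2.081 kΩ.
Now apply the divider: V_out = 20.1 × 0.1021 = 2.053 V.

V_out ≈ 2.05 V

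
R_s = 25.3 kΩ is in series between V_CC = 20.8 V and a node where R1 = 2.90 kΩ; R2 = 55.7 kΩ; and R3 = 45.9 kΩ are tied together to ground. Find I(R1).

I ≈ 0.668 mA

Equivalent of the parallel group: R_p = 2.600 kΩ.
V_A by voltage divider: V_A = 20.8 × 2.600/(25.3 + 2.600) = 1.939 V.
I(R1) = V_A / R1 = 1.939/2.90 = 0.6685 mA.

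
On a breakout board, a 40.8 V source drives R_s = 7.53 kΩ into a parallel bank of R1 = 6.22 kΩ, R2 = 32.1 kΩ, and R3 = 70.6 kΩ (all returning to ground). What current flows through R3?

I ≈ 0.226 mA

Equivalent of the parallel group: R_p = 4.852 kΩ.
V_A = 40.8 × 4.852/12.38 = 15.99 V.
I(R3) = V_A / R3 = 15.99/70.6 = 0.2265 mA.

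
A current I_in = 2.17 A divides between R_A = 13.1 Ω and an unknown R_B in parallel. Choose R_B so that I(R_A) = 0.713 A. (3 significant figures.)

R_B ≈ 6.41 Ω

The fraction through R_A equals R_B/(R_A+R_B).
With f = 0.3286, R_B = R_A · f/(1−f) = 13.1 × 0.4894 = 6.411 Ω.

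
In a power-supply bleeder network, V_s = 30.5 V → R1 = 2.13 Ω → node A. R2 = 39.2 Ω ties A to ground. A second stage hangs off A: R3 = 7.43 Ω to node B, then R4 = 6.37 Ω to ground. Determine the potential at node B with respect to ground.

V_B ≈ 11.6 V

Looking into the second stage from A: R3 + R4 = 13.80 Ω appears in parallel with R2.
Effective lower resistance at A: R2 ‖ 13.80 = 10.21 Ω.
V_A = 30.5 × 10.21/(2.13 + 10.21) = 25.23 V.
Then the unloaded second divider: V_B = V_A × R4/(R3+R4) = 25.23 × 0.4616 = 11.65 V.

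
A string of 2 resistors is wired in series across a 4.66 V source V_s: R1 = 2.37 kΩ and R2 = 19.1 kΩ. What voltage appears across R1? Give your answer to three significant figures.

V ≈ 0.514 V

Total series resistance ΣR = 2.37 + 19.1 = 21.47 kΩ.
By the voltage-divider rule, V = 4.66 × 2.370/21.47 = 0.5144 V.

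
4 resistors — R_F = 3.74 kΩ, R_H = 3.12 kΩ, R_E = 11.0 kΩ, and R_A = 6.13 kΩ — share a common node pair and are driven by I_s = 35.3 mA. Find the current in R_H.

Total conductance ΣG = 1/3.74 + 1/3.12 + 1/11.0 + 1/6.13 = 0.8419 (units of 1/kΩ).
By the current-divider rule, I = I_s · G_k/ΣG = 35.3 × 0.3807 = 13.44 mA.

I ≈ 13.4 mA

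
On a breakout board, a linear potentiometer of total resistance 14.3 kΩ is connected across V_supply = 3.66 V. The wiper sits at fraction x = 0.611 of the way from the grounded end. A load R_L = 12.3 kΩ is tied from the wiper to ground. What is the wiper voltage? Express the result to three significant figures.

V_out ≈ 1.75 V

The pot divides into 5.563 kΩ above the wiper and 8.737 kΩ below.
(x·R_p) ‖ R_L = 5.108 kΩ.
Then V_out = V_supply · 5.108/(5.563 + 5.108) = 1.752 V.
(Unloaded: V_out = x·V_supply = 2.24 V.)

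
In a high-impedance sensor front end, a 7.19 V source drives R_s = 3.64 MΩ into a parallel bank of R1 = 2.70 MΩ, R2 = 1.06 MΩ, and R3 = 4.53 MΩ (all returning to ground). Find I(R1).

I ≈ 0.404 µA

Combine the parallel branches: R_p = (1/2.70 + 1/1.06 + 1/4.53)⁻¹ = 0.6517 MΩ.
V_A = 7.19 × 0.6517/4.292 = 1.092 V.
Branch current I = V_A/R1 = 1.092/2.70 = 0.4044 µA.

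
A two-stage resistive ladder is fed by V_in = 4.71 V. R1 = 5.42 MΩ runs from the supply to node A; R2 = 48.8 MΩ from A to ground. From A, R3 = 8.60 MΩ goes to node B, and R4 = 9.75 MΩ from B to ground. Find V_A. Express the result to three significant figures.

V_A ≈ 3.35 V

Node A sees R2 in parallel with the series input of stage 2, R3 + R4 = 18.35 MΩ.
R2 ‖ (R3+R4) = 13.34 MΩ.
So V_A = 4.71 × 0.7110 = 3.349 V.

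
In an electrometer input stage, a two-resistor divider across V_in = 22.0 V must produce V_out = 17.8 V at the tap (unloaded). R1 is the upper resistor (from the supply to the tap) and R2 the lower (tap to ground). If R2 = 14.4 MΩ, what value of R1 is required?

V_out/V_in = R2/(R1+R2) = 0.8091.
Rearranging, R1 = R2·(1−k)/k = 14.4 × 0.2360 = 3.398 MΩ.

R1 ≈ 3.40 MΩ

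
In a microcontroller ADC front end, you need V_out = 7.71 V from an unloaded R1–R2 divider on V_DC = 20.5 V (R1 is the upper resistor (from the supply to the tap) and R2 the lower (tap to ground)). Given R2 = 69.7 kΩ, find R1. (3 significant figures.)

R1 ≈ 116 kΩ

Required fraction k = V_out/V_DC = 0.3761.
R1 = R2·(1/k − 1) = 69.7 × 1.659 = 115.6 kΩ.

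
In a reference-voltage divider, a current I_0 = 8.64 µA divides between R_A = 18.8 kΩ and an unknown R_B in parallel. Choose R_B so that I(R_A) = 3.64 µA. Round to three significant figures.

R_B ≈ 13.7 kΩ

In a two-way split, I_A/I_0 = R_B/(R_A + R_B).
With f = 0.4213, R_B = R_A · f/(1−f) = 18.8 × 0.7280 = 13.69 kΩ.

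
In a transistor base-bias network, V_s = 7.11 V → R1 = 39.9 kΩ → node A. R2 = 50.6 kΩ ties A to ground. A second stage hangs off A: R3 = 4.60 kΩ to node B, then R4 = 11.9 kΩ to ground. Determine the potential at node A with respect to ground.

V_A ≈ 1.69 V

The second stage (R3 + R4 = 16.50 kΩ) loads node A in parallel with R2.
Effective lower resistance at A: R2 ‖ 16.50 = 12.44 kΩ.
First divider: V_A = V_s · 12.44/(39.9 + 12.44) = 1.690 V.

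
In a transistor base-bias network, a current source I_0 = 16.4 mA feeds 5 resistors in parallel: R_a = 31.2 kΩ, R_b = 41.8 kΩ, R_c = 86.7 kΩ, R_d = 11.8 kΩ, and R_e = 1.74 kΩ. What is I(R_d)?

I ≈ 1.91 mA

ΣG = 1/31.2 + 1/41.8 + 1/86.7 + 1/11.8 + 1/1.74 = 0.7270.
R_d takes the fraction G_k/ΣG = 0.08475/0.7270 = 0.1166, so I = 16.4 × 0.1166 = 1.912 mA.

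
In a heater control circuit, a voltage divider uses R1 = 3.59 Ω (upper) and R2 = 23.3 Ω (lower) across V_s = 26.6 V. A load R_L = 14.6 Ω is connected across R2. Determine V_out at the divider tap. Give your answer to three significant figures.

First combine the lower leg with the load: R2 ‖ R_L = 8.976 Ω.
Now apply the divider: V_out = 26.6 × 0.7143 = 19.00 V.
(Unloaded it would be 23.0 V; the load pulls it down.)

V_out ≈ 19.0 V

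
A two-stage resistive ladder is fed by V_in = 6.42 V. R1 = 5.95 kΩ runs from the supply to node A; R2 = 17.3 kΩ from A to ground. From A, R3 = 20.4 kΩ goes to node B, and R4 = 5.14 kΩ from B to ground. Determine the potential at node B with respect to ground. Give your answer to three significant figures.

Node A sees R2 in parallel with the series input of stage 2, R3 + R4 = 25.54 kΩ.
R2 ‖ (R3+R4) = 10.31 kΩ.
First divider: V_A = V_in · 10.31/(5.95 + 10.31) = 4.071 V.
V_B = V_A × 0.2013 = 0.8194 V.

V_B ≈ 0.819 V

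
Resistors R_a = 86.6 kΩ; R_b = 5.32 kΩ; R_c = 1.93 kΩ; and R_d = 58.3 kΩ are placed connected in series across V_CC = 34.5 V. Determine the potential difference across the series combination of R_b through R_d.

V ≈ 14.9 V

ΣR = 86.6 + 5.32 + 1.93 + 58.3 = 152.2 kΩ.
R_{R_b..R_d} = 5.32 + 1.93 + 58.3 = 65.55 kΩ.
By the voltage-divider rule, V = 34.5 × 65.55/152.2 = 14.86 V.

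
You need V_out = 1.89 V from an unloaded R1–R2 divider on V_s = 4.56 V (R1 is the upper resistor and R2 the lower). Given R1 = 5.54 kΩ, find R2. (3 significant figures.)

The divider ratio is R2/(R1+R2) = 1.89/4.56 = 0.4145.
So R2 = R1 · V_out/(V_s − V_out) = 5.54 × 1.89/(4.56 − 1.89) = 5.54 × 0.7079 = 3.922 kΩ.

R2 ≈ 3.92 kΩ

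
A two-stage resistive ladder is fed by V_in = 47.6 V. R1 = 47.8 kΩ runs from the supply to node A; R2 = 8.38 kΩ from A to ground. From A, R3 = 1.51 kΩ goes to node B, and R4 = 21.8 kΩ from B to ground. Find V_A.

The second stage (R3 + R4 = 23.31 kΩ) loads node A in parallel with R2.
R2 ‖ (R3+R4) = 6.164 kΩ.
So V_A = 47.6 × 0.1142 = 5.437 V.

V_A ≈ 5.44 V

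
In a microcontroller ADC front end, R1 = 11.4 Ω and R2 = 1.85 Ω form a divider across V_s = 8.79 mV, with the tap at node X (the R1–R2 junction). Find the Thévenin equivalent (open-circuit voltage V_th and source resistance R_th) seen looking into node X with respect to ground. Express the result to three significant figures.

Open-circuit (no load on X): V_th = V_s · R2/(R1 + R2) = 8.79 × 1.85/(11.40 + 1.85) = 1.227 mV.
Looking into X with the source shorted: R_th = R1·R2/(R1+R2) = 11.40 × 1.85/13.25 = 1.592 Ω.

V_th ≈ 1.23 mV, R_th ≈ 1.59 Ω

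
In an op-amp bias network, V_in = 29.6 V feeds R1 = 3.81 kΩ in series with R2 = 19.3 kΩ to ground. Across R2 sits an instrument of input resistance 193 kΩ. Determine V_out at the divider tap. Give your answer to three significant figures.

V_out ≈ 24.3 V

R2 ‖ R_L = (19.3 × 193)/(19.3 + 193) = 17.55 kΩ.
Now apply the divider: V_out = 29.6 × 0.8216 = 24.32 V.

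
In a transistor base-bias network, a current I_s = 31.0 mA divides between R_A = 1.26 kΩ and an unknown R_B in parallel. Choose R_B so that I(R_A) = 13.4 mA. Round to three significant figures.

Two-branch current divider: I_A = I_s · R_B/(R_A + R_B).
13.4/31.0 = R_B/(R_A + R_B) → R_B = R_A · (0.4323)/(1 − 0.4323) = 1.26 × 0.7614 = 0.9593 kΩ.

R_B ≈ 0.959 kΩ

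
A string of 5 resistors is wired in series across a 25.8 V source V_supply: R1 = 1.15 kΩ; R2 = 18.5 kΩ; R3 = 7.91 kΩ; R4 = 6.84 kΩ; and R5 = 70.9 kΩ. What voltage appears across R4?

ΣR = 1.15 + 18.5 + 7.91 + 6.84 + 70.9 = 105.3 kΩ.
V = V_supply · R/ΣR = 25.8 × 0.06496 = 1.676 V.

V ≈ 1.68 V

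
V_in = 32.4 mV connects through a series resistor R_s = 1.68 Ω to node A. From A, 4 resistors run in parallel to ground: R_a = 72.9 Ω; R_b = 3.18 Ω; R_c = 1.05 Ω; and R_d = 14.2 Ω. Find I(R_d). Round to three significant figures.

I ≈ 0.698 mA

Parallel bank: R_p = 1/(1/72.9 + 1/3.18 + 1/1.05 + 1/14.2) = 0.7402 Ω.
V_A by voltage divider: V_A = 32.4 × 0.7402/(1.68 + 0.7402) = 9.909 mV.
I(R_d) = V_A / R_d = 9.909/14.2 = 0.6978 mA.
(Check via current divider: I_total = 13.39 mA; share G_k/ΣG = 0.05213 → same result.)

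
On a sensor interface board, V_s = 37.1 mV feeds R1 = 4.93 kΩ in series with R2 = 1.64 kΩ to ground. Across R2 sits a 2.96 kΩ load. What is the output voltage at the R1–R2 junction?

The load sits in parallel with R2, giving an effective lower resistance R2' = R2·R_L/(R2+R_L) = 1.055 kΩ.
Now apply the divider: V_out = 37.1 × 0.1763 = 6.541 mV.

V_out ≈ 6.54 mV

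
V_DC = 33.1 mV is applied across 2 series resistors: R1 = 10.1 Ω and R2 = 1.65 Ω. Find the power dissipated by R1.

The common current is I = 33.1/11.75 = 2.817 mA.
P(R1) = I²·R1 = (2.817)² × 10.1 = 80.15 µW.

P ≈ 80.1 µW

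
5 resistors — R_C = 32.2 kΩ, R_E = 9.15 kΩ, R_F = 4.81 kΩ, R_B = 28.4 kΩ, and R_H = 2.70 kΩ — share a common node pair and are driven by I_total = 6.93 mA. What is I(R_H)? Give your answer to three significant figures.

I ≈ 3.40 mA

Conductances: ΣG = 1/32.2 + 1/9.15 + 1/4.81 + 1/28.4 + 1/2.70 = 0.7538 (1/kΩ).
By the current-divider rule, I = I_total · G_k/ΣG = 6.93 × 0.4913 = 3.405 mA.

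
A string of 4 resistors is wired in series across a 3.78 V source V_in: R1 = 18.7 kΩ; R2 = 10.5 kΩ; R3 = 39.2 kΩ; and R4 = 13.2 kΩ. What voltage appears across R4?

ΣR = 18.7 + 10.5 + 39.2 + 13.2 = 81.60 kΩ.
Voltage divider: V = V_in · (13.20 / 81.60) = 3.78 × 0.1618 = 0.6115 V.

V ≈ 0.611 V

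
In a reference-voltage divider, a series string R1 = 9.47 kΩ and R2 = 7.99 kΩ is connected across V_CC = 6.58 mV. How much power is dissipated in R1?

P ≈ 1.34 nW

Series current I = V_CC/ΣR = 6.58/17.46 = 0.3769 µA.
P(R1) = I²·R1 = (0.3769)² × 9.47 = 1.345 nW.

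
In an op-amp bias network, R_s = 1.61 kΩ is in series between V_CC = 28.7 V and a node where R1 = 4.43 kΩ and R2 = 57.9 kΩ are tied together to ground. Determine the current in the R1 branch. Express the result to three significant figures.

Combine the parallel branches: R_p = (1/4.43 + 1/57.9)⁻¹ = 4.115 kΩ.
Node voltage V_A = V_CC · R_p/(R_s + R_p) = 28.7 × 0.7188 = 20.63 V.
I(R1) = V_A / R1 = 20.63/4.43 = 4.657 mA.

I ≈ 4.66 mA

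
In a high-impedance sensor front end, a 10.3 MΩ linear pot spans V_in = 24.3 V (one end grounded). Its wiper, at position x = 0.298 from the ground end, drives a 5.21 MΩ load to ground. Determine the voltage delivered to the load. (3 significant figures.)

V_out ≈ 5.12 V

The pot divides into 7.231 MΩ above the wiper and 3.069 MΩ below.
Lower segment in parallel with the load: 3.069 ‖ 5.21 = 1.931 MΩ.
Loaded-divider output: V_out = 24.3 × 0.2108 = 5.123 V.
(Unloaded: V_out = x·V_in = 7.24 V.)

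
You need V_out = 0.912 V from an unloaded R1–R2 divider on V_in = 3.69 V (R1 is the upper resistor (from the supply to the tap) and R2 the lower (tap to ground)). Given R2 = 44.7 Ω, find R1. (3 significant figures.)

V_out/V_in = R2/(R1+R2) = 0.2472.
Rearranging, R1 = R2·(1−k)/k = 44.7 × 3.046 = 136.2 Ω.

R1 ≈ 136 Ω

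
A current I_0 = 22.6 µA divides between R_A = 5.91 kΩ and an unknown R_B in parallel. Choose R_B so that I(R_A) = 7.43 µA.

R_B ≈ 2.89 kΩ

In a two-way split, I_A/I_0 = R_B/(R_A + R_B).
7.43/22.6 = R_B/(R_A + R_B) → R_B = R_A · (0.3288)/(1 − 0.3288) = 5.91 × 0.4898 = 2.895 kΩ.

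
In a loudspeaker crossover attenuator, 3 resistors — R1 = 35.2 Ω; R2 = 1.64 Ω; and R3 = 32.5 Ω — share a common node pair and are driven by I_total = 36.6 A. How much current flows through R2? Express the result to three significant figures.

I ≈ 33.4 A

Total conductance ΣG = 1/35.2 + 1/1.64 + 1/32.5 = 0.6689 (units of 1/Ω).
By the current-divider rule, I = I_total · G_k/ΣG = 36.6 × 0.9115 = 33.36 A.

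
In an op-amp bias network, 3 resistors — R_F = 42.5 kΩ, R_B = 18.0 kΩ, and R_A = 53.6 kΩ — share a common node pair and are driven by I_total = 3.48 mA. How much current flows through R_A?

Conductances: ΣG = 1/42.5 + 1/18.0 + 1/53.6 = 0.09774 (1/kΩ).
By the current-divider rule, I = I_total · G_k/ΣG = 3.48 × 0.1909 = 0.6643 mA.

I ≈ 0.664 mA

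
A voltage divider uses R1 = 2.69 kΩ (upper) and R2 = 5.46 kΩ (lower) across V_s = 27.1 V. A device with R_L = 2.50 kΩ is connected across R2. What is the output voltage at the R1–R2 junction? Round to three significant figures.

First combine the lower leg with the load: R2 ‖ R_L = 1.715 kΩ.
Now apply the divider: V_out = 27.1 × 0.3893 = 10.55 V.

V_out ≈ 10.6 V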